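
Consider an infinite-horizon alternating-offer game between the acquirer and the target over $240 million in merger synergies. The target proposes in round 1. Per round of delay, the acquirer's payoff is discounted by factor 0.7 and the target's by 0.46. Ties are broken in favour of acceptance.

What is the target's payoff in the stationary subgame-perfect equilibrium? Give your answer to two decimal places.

When the target proposes, the acquirer accepts any offer worth at least 0.7 times what the acquirer would get by proposing next round; and vice versa.
This gives x = 240 − 0.7y and y = 240 − 0.46x, where x and y are each side's share when it proposes.
Hence (1 − 0.7·0.46)x = 240(1 − 0.7), i.e. 0.678·x = 72.
x ≈ 106.1947; the acquirer's share is 240 − x ≈ 133.8053.

106.19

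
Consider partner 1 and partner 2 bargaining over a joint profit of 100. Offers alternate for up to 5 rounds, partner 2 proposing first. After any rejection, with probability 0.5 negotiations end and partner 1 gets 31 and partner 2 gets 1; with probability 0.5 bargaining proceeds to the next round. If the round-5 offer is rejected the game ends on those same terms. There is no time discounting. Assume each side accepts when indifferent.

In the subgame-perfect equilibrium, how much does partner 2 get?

47.75

Round 5 (partner 2 proposes): partner 1 gets 31 if talks fail, so partner 2 offers 31 and keeps 69.
Round 4 (partner 1 proposes): rejecting gives partner 2 an expected 0.5 × 69 + 0.5 × 1 = 35, so partner 1 offers 35, keeping 65.
Round 3 (partner 2 proposes): rejecting gives partner 1 an expected 0.5 × 65 + 0.5 × 31 = 48. Partner 2 offers 48 and keeps 100 − 48 = 52.
Round 2 (partner 1 proposes): rejecting gives partner 2 an expected 0.5 × 52 + 0.5 × 1 = 26.5. Partner 1 offers 26.5 and keeps 100 − 26.5 = 73.5.
Round 1 (partner 2 proposes): rejecting gives partner 1 an expected 0.5 × 73.5 + 0.5 × 31 = 52.25; partner 2 offers that and keeps 47.75.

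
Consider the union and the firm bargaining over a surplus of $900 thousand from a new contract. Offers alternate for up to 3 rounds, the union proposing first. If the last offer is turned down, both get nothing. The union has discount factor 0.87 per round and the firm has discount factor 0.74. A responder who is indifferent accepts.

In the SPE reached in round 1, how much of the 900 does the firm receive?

Round 3 (the union proposes): the firm will accept anything ≥ 0, so the union offers 0 and keeps 900.
Round 2 (the firm proposes): the union can get 900 next round, worth 0.87 × 900 = 783 now, so the firm offers 783, keeping 117.
Round 1 (the union proposes): the firm can get 117 next round, worth 0.74 × 117 = 86.58 now; the union offers that and keeps 813.42.

86.58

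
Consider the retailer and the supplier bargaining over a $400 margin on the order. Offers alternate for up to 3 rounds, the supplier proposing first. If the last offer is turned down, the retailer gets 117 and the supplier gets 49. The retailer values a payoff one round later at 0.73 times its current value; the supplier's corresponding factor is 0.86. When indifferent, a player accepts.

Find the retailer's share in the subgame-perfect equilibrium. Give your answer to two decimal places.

Solve by backward induction from round 3.
Round 3 (the supplier proposes): the retailer gets 117 if talks fail, so the supplier offers 117 and keeps 283.
Round 2 (the retailer proposes): the supplier can get 283 next round, worth 0.86 × 283 = 243.38 now. The retailer offers 243.38 and keeps 400 − 243.38 = 156.62.
Round 1 (the supplier proposes): the retailer can get 156.62 next round, worth 0.73 × 156.62 = 114.3326 now, so the supplier offers 114.3326, keeping 285.6674.

114.33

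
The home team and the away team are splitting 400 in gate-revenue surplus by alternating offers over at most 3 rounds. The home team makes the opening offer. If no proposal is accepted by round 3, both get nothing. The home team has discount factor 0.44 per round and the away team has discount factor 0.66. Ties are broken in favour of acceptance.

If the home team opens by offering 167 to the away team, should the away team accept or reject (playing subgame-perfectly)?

Round 3 (the home team proposes): rejection yields 0 for the away team; the home team offers 0 and keeps 400.
Round 2 (the away team proposes): the home team can get 400 next round, worth 0.44 × 400 = 176 now, so the away team offers 176, keeping 224.
So by rejecting in round 1, the away team gets 224 next round, worth 0.66 × 224 = 147.84 now.
Offer 167 ≥ 147.84, so the away team accepts.

Accept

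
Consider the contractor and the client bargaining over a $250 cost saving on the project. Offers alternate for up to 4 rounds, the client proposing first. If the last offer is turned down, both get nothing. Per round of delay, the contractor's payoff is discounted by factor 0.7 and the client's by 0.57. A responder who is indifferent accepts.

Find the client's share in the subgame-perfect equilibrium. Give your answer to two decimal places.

104.93

Work backward from the last round.
Round 4 (the contractor proposes): the client will accept anything ≥ 0, so the contractor offers 0 and keeps 250.
Round 3 (the client proposes): the contractor can get 250 next round, worth 0.7 × 250 = 175 now, so the client offers 175, keeping 75.
Round 2 (the contractor proposes): the client can get 75 next round, worth 0.57 × 75 = 42.75 now, so the contractor offers 42.75, keeping 207.25.
Round 1 (the client proposes): the contractor can get 207.25 next round, worth 0.7 × 207.25 = 145.075 now, so the client offers 145.075, keeping 104.925.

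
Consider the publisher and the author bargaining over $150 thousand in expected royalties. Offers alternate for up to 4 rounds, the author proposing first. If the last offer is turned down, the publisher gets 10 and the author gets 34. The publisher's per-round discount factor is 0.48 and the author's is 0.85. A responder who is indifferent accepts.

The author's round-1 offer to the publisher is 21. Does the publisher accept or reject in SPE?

Round 4 (the publisher proposes): the author gets 34 if talks fail, so the publisher offers 34 and keeps 116.
Round 3 (the author proposes): the publisher can get 116 next round, worth 0.48 × 116 = 55.68 now; the author offers that and keeps 94.32.
Round 2 (the publisher proposes): the author can get 94.32 next round, worth 0.85 × 94.32 = 80.172 now. The publisher offers 80.172 and keeps 150 − 80.172 = 69.828.
So by rejecting in round 1, the publisher gets 69.828 next round, worth 0.48 × 69.828 = 33.51744 now.
Offer 21 < 33.51744, so the publisher rejects.

Reject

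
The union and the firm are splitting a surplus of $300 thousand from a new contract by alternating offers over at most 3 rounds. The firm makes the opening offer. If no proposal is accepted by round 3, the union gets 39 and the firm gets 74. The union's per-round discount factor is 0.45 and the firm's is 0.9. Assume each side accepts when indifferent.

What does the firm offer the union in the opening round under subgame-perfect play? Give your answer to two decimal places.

Solve by backward induction from round 3.
Round 3 (the firm proposes): the union gets 39 if talks fail, so the firm offers 39 and keeps 261.
Round 2 (the union proposes): the firm can get 261 next round, worth 0.9 × 261 = 234.9 now; the union offers that and keeps 65.1.
Round 1 (the firm proposes): the union can get 65.1 next round, worth 0.45 × 65.1 = 29.295 now. The firm offers 29.295 and keeps 300 − 29.295 = 270.705.

29.30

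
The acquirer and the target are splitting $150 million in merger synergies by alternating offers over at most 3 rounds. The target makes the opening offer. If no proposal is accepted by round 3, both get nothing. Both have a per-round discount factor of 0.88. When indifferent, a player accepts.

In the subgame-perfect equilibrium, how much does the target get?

134.16

Work backward from the last round.
Round 3 (the target proposes): rejection yields 0 for the acquirer; the target offers 0 and keeps 150.
Round 2 (the acquirer proposes): the target can get 150 next round, worth 0.88 × 150 = 132 now, so the acquirer offers 132, keeping 18.
Round 1 (the target proposes): the acquirer can get 18 next round, worth 0.88 × 18 = 15.84 now. The target offers 15.84 and keeps 150 − 15.84 = 134.16.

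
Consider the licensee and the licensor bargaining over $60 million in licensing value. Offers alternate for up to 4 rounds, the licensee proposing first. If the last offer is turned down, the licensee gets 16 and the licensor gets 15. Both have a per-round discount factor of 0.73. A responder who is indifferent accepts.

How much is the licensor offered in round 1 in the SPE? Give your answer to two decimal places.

By backward induction:
Round 4 (the licensor proposes): the licensee gets 16 if talks fail, so the licensor offers 16 and keeps 44.
Round 3 (the licensee proposes): the licensor can get 44 next round, worth 0.73 × 44 = 32.12 now, so the licensee offers 32.12, keeping 27.88.
Round 2 (the licensor proposes): the licensee can get 27.88 next round, worth 0.73 × 27.88 = 20.3524 now. The licensor offers 20.3524 and keeps 60 − 20.3524 = 39.6476.
Round 1 (the licensee proposes): the licensor can get 39.6476 next round, worth 0.73 × 39.6476 = 28.942748 now; the licensee offers that and keeps 31.057252.

28.94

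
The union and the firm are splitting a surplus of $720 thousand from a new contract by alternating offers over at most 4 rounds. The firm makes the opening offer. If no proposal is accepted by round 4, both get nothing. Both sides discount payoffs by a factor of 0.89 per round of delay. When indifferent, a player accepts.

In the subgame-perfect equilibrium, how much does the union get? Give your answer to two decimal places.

578.07

Round 4 (the union proposes): the firm will accept anything ≥ 0, so the union offers 0 and keeps 720.
Round 3 (the firm proposes): the union can get 720 next round, worth 0.89 × 720 = 640.8 now; the firm offers that and keeps 79.2.
Round 2 (the union proposes): the firm can get 79.2 next round, worth 0.89 × 79.2 = 70.488 now, so the union offers 70.488, keeping 649.512.
Round 1 (the firm proposes): the union can get 649.512 next round, worth 0.89 × 649.512 = 578.06568 now; the firm offers that and keeps 141.93432.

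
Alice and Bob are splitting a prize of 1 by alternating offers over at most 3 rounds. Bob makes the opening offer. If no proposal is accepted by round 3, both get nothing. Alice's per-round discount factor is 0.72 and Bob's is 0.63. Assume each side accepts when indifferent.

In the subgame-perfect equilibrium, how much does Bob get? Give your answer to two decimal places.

Round 3 (Bob proposes): Alice will accept anything ≥ 0, so Bob offers 0 and keeps 1.
Round 2 (Alice proposes): Bob can get 1 next round, worth 0.63 × 1 = 0.63 now. Alice offers 0.63 and keeps 1 − 0.63 = 0.37.
Round 1 (Bob proposes): Alice can get 0.37 next round, worth 0.72 × 0.37 = 0.2664 now; Bob offers that and keeps 0.7336.

0.73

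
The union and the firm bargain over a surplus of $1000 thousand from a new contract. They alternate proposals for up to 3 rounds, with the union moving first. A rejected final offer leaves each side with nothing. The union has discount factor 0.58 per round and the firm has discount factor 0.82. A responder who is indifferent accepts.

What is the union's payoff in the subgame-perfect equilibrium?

655.6

Round 3 (the union proposes): the firm will accept anything ≥ 0, so the union offers 0 and keeps 1000.
Round 2 (the firm proposes): the union can get 1000 next round, worth 0.58 × 1000 = 580 now, so the firm offers 580, keeping 420.
Round 1 (the union proposes): the firm can get 420 next round, worth 0.82 × 420 = 344.4 now. The union offers 344.4 and keeps 1000 − 344.4 = 655.6.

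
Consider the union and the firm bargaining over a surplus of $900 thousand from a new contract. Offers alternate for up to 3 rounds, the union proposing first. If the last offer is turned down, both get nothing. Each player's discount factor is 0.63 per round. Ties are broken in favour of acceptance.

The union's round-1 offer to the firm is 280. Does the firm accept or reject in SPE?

Work out the firm's continuation value if the offer is rejected.
Round 3 (the union proposes): the firm will accept anything ≥ 0, so the union offers 0 and keeps 900.
Round 2 (the firm proposes): the union can get 900 next round, worth 0.63 × 900 = 567 now. The firm offers 567 and keeps 900 − 567 = 333.
So by rejecting in round 1, the firm gets 333 next round, worth 0.63 × 333 = 209.79 now.
Offer 280 ≥ 209.79, so the firm accepts.

Accept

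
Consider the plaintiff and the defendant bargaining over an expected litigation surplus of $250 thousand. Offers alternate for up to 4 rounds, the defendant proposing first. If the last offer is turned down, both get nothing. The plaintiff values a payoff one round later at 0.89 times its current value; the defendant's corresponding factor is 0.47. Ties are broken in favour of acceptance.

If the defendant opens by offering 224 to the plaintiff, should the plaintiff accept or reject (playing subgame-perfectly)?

Work out the plaintiff's continuation value if the offer is rejected.
Round 4 (the plaintiff proposes): rejection yields 0 for the defendant; the plaintiff offers 0 and keeps 250.
Round 3 (the defendant proposes): the plaintiff can get 250 next round, worth 0.89 × 250 = 222.5 now; the defendant offers that and keeps 27.5.
Round 2 (the plaintiff proposes): the defendant can get 27.5 next round, worth 0.47 × 27.5 = 12.925 now, so the plaintiff offers 12.925, keeping 237.075.
So by rejecting in round 1, the plaintiff gets 237.075 next round, worth 0.89 × 237.075 = 210.99675 now.
Offer 224 ≥ 210.99675, so the plaintiff accepts.

Accept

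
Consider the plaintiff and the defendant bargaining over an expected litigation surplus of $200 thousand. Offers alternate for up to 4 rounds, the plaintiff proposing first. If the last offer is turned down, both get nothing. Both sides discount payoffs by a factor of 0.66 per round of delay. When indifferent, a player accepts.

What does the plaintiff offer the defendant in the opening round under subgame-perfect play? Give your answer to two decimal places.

Round 4 (the defendant proposes): rejection yields 0 for the plaintiff; the defendant offers 0 and keeps 200.
Round 3 (the plaintiff proposes): the defendant can get 200 next round, worth 0.66 × 200 = 132 now. The plaintiff offers 132 and keeps 200 − 132 = 68.
Round 2 (the defendant proposes): the plaintiff can get 68 next round, worth 0.66 × 68 = 44.88 now. The defendant offers 44.88 and keeps 200 − 44.88 = 155.12.
Round 1 (the plaintiff proposes): the defendant can get 155.12 next round, worth 0.66 × 155.12 = 102.3792 now. The plaintiff offers 102.3792 and keeps 200 − 102.3792 = 97.6208.

102.38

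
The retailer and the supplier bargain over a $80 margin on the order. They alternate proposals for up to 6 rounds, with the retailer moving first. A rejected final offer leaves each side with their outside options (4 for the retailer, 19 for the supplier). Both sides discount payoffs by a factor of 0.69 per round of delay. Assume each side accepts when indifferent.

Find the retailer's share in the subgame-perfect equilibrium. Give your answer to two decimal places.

Solve by backward induction from round 6.
Round 6 (the supplier proposes): the retailer gets 4 if talks fail, so the supplier offers 4 and keeps 76.
Round 5 (the retailer proposes): the supplier can get 76 next round, worth 0.69 × 76 = 52.44 now; the retailer offers that and keeps 27.56.
Round 4 (the supplier proposes): the retailer can get 27.56 next round, worth 0.69 × 27.56 = 19.0164 now; the supplier offers that and keeps 60.9836.
Round 3 (the retailer proposes): the supplier can get 60.9836 next round, worth 0.69 × 60.9836 = 42.078684 now; the retailer offers that and keeps 37.921316.
Round 2 (the supplier proposes): the retailer can get 37.921316 next round, worth 0.69 × 37.921316 = 26.16570804 now. The supplier offers 26.16570804 and keeps 80 − 26.16570804 = 53.83429196.
Round 1 (the retailer proposes): the supplier can get 53.83429196 next round, worth 0.69 × 53.83429196 = 37.1456614524 now, so the retailer offers 37.1456614524, keeping 42.8543385476.

42.85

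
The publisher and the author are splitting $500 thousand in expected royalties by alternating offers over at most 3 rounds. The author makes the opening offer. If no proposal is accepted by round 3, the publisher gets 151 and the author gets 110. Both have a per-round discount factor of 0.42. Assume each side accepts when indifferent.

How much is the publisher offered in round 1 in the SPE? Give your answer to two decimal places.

Round 3 (the author proposes): the publisher gets 151 if talks fail, so the author offers 151 and keeps 349.
Round 2 (the publisher proposes): the author can get 349 next round, worth 0.42 × 349 = 146.58 now; the publisher offers that and keeps 353.42.
Round 1 (the author proposes): the publisher can get 353.42 next round, worth 0.42 × 353.42 = 148.4364 now, so the author offers 148.4364, keeping 351.5636.

148.44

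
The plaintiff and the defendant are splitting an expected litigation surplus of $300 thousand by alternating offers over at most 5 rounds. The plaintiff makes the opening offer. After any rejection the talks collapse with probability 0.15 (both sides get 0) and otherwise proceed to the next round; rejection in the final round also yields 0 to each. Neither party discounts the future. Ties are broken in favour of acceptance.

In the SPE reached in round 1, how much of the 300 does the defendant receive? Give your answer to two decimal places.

65.89

By backward induction:
Round 5 (the plaintiff proposes): the defendant will accept anything ≥ 0, so the plaintiff offers 0 and keeps 300.
Round 4 (the defendant proposes): rejecting gives the plaintiff an expected 0.85 × 300 = 255, so the defendant offers 255, keeping 45.
Round 3 (the plaintiff proposes): rejecting gives the defendant an expected 0.85 × 45 = 38.25, so the plaintiff offers 38.25, keeping 261.75.
Round 2 (the defendant proposes): rejecting gives the plaintiff an expected 0.85 × 261.75 = 222.4875. The defendant offers 222.4875 and keeps 300 − 222.4875 = 77.5125.
Round 1 (the plaintiff proposes): rejecting gives the defendant an expected 0.85 × 77.5125 = 65.885625. The plaintiff offers 65.885625 and keeps 300 − 65.885625 = 234.114375.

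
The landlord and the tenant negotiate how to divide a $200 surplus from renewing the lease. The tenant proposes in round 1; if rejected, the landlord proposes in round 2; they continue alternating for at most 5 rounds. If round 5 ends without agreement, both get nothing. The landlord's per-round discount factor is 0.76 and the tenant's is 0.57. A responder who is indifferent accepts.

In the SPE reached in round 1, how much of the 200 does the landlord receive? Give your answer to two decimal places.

Solve by backward induction from round 5.
Round 5 (the tenant proposes): the landlord will accept anything ≥ 0, so the tenant offers 0 and keeps 200.
Round 4 (the landlord proposes): the tenant can get 200 next round, worth 0.57 × 200 = 114 now; the landlord offers that and keeps 86.
Round 3 (the tenant proposes): the landlord can get 86 next round, worth 0.76 × 86 = 65.36 now; the tenant offers that and keeps 134.64.
Round 2 (the landlord proposes): the tenant can get 134.64 next round, worth 0.57 × 134.64 = 76.7448 now, so the landlord offers 76.7448, keeping 123.2552.
Round 1 (the tenant proposes): the landlord can get 123.2552 next round, worth 0.76 × 123.2552 = 93.673952 now; the tenant offers that and keeps 106.326048.

93.67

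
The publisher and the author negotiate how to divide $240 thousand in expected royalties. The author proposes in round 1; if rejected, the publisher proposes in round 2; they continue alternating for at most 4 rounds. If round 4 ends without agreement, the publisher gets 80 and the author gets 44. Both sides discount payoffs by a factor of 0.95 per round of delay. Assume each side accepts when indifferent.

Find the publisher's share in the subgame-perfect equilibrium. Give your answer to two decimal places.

179.45

Work backward from the last round.
Round 4 (the publisher proposes): the author gets 44 if talks fail, so the publisher offers 44 and keeps 196.
Round 3 (the author proposes): the publisher can get 196 next round, worth 0.95 × 196 = 186.2 now, so the author offers 186.2, keeping 53.8.
Round 2 (the publisher proposes): the author can get 53.8 next round, worth 0.95 × 53.8 = 51.11 now, so the publisher offers 51.11, keeping 188.89.
Round 1 (the author proposes): the publisher can get 188.89 next round, worth 0.95 × 188.89 = 179.4455 now. The author offers 179.4455 and keeps 240 − 179.4455 = 60.5545.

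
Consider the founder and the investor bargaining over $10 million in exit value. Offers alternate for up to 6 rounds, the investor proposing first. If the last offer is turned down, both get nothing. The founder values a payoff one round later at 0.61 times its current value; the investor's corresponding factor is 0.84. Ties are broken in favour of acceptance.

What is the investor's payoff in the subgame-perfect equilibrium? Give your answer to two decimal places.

6.92

By backward induction:
Round 6 (the founder proposes): the investor will accept anything ≥ 0, so the founder offers 0 and keeps 10.
Round 5 (the investor proposes): the founder can get 10 next round, worth 0.61 × 10 = 6.1 now. The investor offers 6.1 and keeps 10 − 6.1 = 3.9.
Round 4 (the founder proposes): the investor can get 3.9 next round, worth 0.84 × 3.9 = 3.276 now. The founder offers 3.276 and keeps 10 − 3.276 = 6.724.
Round 3 (the investor proposes): the founder can get 6.724 next round, worth 0.61 × 6.724 = 4.10164 now; the investor offers that and keeps 5.89836.
Round 2 (the founder proposes): the investor can get 5.89836 next round, worth 0.84 × 5.89836 = 4.9546224 now; the founder offers that and keeps 5.0453776.
Round 1 (the investor proposes): the founder can get 5.0453776 next round, worth 0.61 × 5.0453776 = 3.077680336 now. The investor offers 3.077680336 and keeps 10 − 3.077680336 = 6.922319664.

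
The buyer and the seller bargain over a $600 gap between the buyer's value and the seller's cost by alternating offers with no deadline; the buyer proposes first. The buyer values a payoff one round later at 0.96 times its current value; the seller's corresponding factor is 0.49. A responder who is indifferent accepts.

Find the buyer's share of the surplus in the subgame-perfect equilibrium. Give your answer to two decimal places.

577.79

Let x be the buyer's share when the buyer proposes and y be the seller's share when the seller proposes.
The seller accepts iff offered ≥ 0.49·y, so x = 600 − 0.49y. Symmetrically y = 600 − 0.96x.
Substituting: x = 600 − 0.49(600 − 0.96x), giving x(1 − 0.96·0.49) = 600(1 − 0.49).
So x = 600 × 0.51 / 0.5296 ≈ 577.7946, and the seller receives 600 − x ≈ 22.2054.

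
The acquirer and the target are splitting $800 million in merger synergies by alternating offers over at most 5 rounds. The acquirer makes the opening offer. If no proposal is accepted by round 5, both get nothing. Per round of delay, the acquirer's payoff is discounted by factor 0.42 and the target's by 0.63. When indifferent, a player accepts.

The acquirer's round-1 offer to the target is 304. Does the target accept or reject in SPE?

Reject

Round 5 (the acquirer proposes): rejection yields 0 for the target; the acquirer offers 0 and keeps 800.
Round 4 (the target proposes): the acquirer can get 800 next round, worth 0.42 × 800 = 336 now, so the target offers 336, keeping 464.
Round 3 (the acquirer proposes): the target can get 464 next round, worth 0.63 × 464 = 292.32 now. The acquirer offers 292.32 and keeps 800 − 292.32 = 507.68.
Round 2 (the target proposes): the acquirer can get 507.68 next round, worth 0.42 × 507.68 = 213.2256 now; the target offers that and keeps 586.7744.
So by rejecting in round 1, the target gets 586.7744 next round, worth 0.63 × 586.7744 = 369.667872 now.
Offer 304 < 369.667872, so the target rejects.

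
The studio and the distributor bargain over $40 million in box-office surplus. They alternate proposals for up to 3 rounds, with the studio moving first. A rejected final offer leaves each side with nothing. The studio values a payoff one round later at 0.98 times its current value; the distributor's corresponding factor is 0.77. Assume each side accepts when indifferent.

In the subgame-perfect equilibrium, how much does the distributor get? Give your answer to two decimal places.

Round 3 (the studio proposes): rejection yields 0 for the distributor; the studio offers 0 and keeps 40.
Round 2 (the distributor proposes): the studio can get 40 next round, worth 0.98 × 40 = 39.2 now, so the distributor offers 39.2, keeping 0.8.
Round 1 (the studio proposes): the distributor can get 0.8 next round, worth 0.77 × 0.8 = 0.616 now. The studio offers 0.616 and keeps 40 − 0.616 = 39.384.

0.62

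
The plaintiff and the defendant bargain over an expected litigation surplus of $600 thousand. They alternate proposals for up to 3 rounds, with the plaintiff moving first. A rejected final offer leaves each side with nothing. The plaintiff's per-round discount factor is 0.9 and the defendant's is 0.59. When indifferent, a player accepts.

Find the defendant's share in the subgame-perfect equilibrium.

35.4

Round 3 (the plaintiff proposes): the defendant will accept anything ≥ 0, so the plaintiff offers 0 and keeps 600.
Round 2 (the defendant proposes): the plaintiff can get 600 next round, worth 0.9 × 600 = 540 now; the defendant offers that and keeps 60.
Round 1 (the plaintiff proposes): the defendant can get 60 next round, worth 0.59 × 60 = 35.4 now, so the plaintiff offers 35.4, keeping 564.6.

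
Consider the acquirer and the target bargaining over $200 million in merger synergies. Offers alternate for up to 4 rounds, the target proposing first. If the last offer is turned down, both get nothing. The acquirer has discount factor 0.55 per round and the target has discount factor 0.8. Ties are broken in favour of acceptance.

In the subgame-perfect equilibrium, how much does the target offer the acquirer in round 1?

Round 4 (the acquirer proposes): rejection yields 0 for the target; the acquirer offers 0 and keeps 200.
Round 3 (the target proposes): the acquirer can get 200 next round, worth 0.55 × 200 = 110 now. The target offers 110 and keeps 200 − 110 = 90.
Round 2 (the acquirer proposes): the target can get 90 next round, worth 0.8 × 90 = 72 now; the acquirer offers that and keeps 128.
Round 1 (the target proposes): the acquirer can get 128 next round, worth 0.55 × 128 = 70.4 now, so the target offers 70.4, keeping 129.6.

70.4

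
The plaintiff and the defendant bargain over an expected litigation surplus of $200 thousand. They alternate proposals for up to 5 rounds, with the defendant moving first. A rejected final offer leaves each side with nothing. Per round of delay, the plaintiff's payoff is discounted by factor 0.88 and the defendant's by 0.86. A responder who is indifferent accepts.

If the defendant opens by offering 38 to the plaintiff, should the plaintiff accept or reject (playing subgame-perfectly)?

Round 5 (the defendant proposes): the plaintiff will accept anything ≥ 0, so the defendant offers 0 and keeps 200.
Round 4 (the plaintiff proposes): the defendant can get 200 next round, worth 0.86 × 200 = 172 now. The plaintiff offers 172 and keeps 200 − 172 = 28.
Round 3 (the defendant proposes): the plaintiff can get 28 next round, worth 0.88 × 28 = 24.64 now; the defendant offers that and keeps 175.36.
Round 2 (the plaintiff proposes): the defendant can get 175.36 next round, worth 0.86 × 175.36 = 150.8096 now, so the plaintiff offers 150.8096, keeping 49.1904.
So by rejecting in round 1, the plaintiff gets 49.1904 next round, worth 0.88 × 49.1904 = 43.287552 now.
Offer 38 < 43.287552, so the plaintiff rejects.

Reject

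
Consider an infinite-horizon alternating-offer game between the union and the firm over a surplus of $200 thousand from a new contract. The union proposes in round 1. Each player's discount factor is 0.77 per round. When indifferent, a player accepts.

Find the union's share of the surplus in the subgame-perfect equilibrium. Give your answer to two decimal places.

112.99

In a stationary SPE each proposer offers the other exactly their discounted continuation value.
If the union keeps x when proposing and the firm keeps y when proposing, then x = 200 − 0.77y and y = 200 − 0.77x.
Solving: x = 200(1 − 0.77) / (1 − 0.77·0.77) = 46 / 0.4071 ≈ 112.9944.
The firm gets 200 − 112.9944 ≈ 87.0056.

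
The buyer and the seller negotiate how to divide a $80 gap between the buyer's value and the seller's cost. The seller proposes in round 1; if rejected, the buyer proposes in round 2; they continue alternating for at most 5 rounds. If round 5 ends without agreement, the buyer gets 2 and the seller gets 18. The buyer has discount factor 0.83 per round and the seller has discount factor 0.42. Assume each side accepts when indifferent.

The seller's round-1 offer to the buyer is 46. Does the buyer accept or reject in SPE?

Reject

Round 5 (the seller proposes): the buyer gets 2 if talks fail, so the seller offers 2 and keeps 78.
Round 4 (the buyer proposes): the seller can get 78 next round, worth 0.42 × 78 = 32.76 now. The buyer offers 32.76 and keeps 80 − 32.76 = 47.24.
Round 3 (the seller proposes): the buyer can get 47.24 next round, worth 0.83 × 47.24 = 39.2092 now; the seller offers that and keeps 40.7908.
Round 2 (the buyer proposes): the seller can get 40.7908 next round, worth 0.42 × 40.7908 = 17.132136 now, so the buyer offers 17.132136, keeping 62.867864.
So by rejecting in round 1, the buyer gets 62.867864 next round, worth 0.83 × 62.867864 = 52.18032712 now.
Offer 46 < 52.18032712, so the buyer rejects.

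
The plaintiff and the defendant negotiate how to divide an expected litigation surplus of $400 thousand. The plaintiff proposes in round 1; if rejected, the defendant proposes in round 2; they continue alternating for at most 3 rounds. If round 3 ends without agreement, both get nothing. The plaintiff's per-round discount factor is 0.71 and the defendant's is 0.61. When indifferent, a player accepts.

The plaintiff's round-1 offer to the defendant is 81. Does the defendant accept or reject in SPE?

Accept

Work out the defendant's continuation value if the offer is rejected.
Round 3 (the plaintiff proposes): rejection yields 0 for the defendant; the plaintiff offers 0 and keeps 400.
Round 2 (the defendant proposes): the plaintiff can get 400 next round, worth 0.71 × 400 = 284 now. The defendant offers 284 and keeps 400 − 284 = 116.
So by rejecting in round 1, the defendant gets 116 next round, worth 0.61 × 116 = 70.76 now.
Offer 81 ≥ 70.76, so the defendant accepts.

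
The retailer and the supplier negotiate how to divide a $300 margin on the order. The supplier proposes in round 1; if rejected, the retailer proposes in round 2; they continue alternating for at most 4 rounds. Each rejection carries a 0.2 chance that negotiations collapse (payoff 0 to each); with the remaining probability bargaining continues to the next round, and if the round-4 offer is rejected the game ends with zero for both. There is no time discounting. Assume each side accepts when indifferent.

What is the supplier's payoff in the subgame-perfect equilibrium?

98.4

Round 4 (the retailer proposes): the supplier will accept anything ≥ 0, so the retailer offers 0 and keeps 300.
Round 3 (the supplier proposes): rejecting gives the retailer an expected 0.8 × 300 = 240, so the supplier offers 240, keeping 60.
Round 2 (the retailer proposes): rejecting gives the supplier an expected 0.8 × 60 = 48; the retailer offers that and keeps 252.
Round 1 (the supplier proposes): rejecting gives the retailer an expected 0.8 × 252 = 201.6, so the supplier offers 201.6, keeping 98.4.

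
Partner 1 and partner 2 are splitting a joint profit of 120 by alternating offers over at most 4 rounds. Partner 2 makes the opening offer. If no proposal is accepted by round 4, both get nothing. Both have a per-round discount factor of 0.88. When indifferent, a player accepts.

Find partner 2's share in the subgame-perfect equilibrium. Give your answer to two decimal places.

25.55

Round 4 (partner 1 proposes): rejection yields 0 for partner 2; partner 1 offers 0 and keeps 120.
Round 3 (partner 2 proposes): partner 1 can get 120 next round, worth 0.88 × 120 = 105.6 now. Partner 2 offers 105.6 and keeps 120 − 105.6 = 14.4.
Round 2 (partner 1 proposes): partner 2 can get 14.4 next round, worth 0.88 × 14.4 = 12.672 now; partner 1 offers that and keeps 107.328.
Round 1 (partner 2 proposes): partner 1 can get 107.328 next round, worth 0.88 × 107.328 = 94.44864 now; partner 2 offers that and keeps 25.55136.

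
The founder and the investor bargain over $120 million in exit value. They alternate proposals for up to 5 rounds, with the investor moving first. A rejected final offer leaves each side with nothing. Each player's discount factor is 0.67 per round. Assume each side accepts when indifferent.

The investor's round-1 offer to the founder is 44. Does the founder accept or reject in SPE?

Round 5 (the investor proposes): rejection yields 0 for the founder; the investor offers 0 and keeps 120.
Round 4 (the founder proposes): the investor can get 120 next round, worth 0.67 × 120 = 80.4 now, so the founder offers 80.4, keeping 39.6.
Round 3 (the investor proposes): the founder can get 39.6 next round, worth 0.67 × 39.6 = 26.532 now; the investor offers that and keeps 93.468.
Round 2 (the founder proposes): the investor can get 93.468 next round, worth 0.67 × 93.468 = 62.62356 now. The founder offers 62.62356 and keeps 120 − 62.62356 = 57.37644.
So by rejecting in round 1, the founder gets 57.37644 next round, worth 0.67 × 57.37644 = 38.4422148 now.
Offer 44 ≥ 38.4422148, so the founder accepts.

Accept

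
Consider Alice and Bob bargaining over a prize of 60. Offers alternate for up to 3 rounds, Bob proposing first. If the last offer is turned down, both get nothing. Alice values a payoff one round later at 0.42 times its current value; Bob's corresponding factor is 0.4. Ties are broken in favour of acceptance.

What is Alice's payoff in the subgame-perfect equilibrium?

Round 3 (Bob proposes): Alice will accept anything ≥ 0, so Bob offers 0 and keeps 60.
Round 2 (Alice proposes): Bob can get 60 next round, worth 0.4 × 60 = 24 now; Alice offers that and keeps 36.
Round 1 (Bob proposes): Alice can get 36 next round, worth 0.42 × 36 = 15.12 now, so Bob offers 15.12, keeping 44.88.

15.12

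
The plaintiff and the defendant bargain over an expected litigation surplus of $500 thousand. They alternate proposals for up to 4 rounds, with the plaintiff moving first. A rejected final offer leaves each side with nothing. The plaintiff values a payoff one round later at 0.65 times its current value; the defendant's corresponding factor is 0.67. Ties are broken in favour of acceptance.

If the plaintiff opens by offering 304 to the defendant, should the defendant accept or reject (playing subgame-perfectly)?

Accept

Round 4 (the defendant proposes): rejection yields 0 for the plaintiff; the defendant offers 0 and keeps 500.
Round 3 (the plaintiff proposes): the defendant can get 500 next round, worth 0.67 × 500 = 335 now; the plaintiff offers that and keeps 165.
Round 2 (the defendant proposes): the plaintiff can get 165 next round, worth 0.65 × 165 = 107.25 now, so the defendant offers 107.25, keeping 392.75.
So by rejecting in round 1, the defendant gets 392.75 next round, worth 0.67 × 392.75 = 263.1425 now.
Offer 304 ≥ 263.1425, so the defendant accepts.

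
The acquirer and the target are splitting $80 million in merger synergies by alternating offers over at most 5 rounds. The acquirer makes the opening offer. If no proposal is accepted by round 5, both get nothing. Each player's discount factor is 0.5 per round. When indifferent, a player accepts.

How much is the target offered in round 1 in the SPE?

25

Round 5 (the acquirer proposes): rejection yields 0 for the target; the acquirer offers 0 and keeps 80.
Round 4 (the target proposes): the acquirer can get 80 next round, worth 0.5 × 80 = 40 now; the target offers that and keeps 40.
Round 3 (the acquirer proposes): the target can get 40 next round, worth 0.5 × 40 = 20 now, so the acquirer offers 20, keeping 60.
Round 2 (the target proposes): the acquirer can get 60 next round, worth 0.5 × 60 = 30 now, so the target offers 30, keeping 50.
Round 1 (the acquirer proposes): the target can get 50 next round, worth 0.5 × 50 = 25 now. The acquirer offers 25 and keeps 80 − 25 = 55.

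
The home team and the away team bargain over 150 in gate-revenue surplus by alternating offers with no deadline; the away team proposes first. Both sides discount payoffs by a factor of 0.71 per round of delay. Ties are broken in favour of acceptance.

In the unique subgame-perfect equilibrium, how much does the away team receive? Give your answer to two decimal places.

87.72

Let x be the away team's share when the away team proposes and y be the home team's share when the home team proposes.
The home team accepts iff offered ≥ 0.71·y, so x = 150 − 0.71y. Symmetrically y = 150 − 0.71x.
Substituting: x = 150 − 0.71(150 − 0.71x), giving x(1 − 0.71·0.71) = 150(1 − 0.71).
So x = 150 × 0.29 / 0.4959 ≈ 87.7193, and the home team receives 150 − x ≈ 62.2807.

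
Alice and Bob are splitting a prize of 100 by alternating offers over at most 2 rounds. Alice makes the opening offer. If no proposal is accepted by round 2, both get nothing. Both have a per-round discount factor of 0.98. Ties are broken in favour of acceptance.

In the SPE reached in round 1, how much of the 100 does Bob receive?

98

Round 2 (Bob proposes): Alice will accept anything ≥ 0, so Bob offers 0 and keeps 100.
Round 1 (Alice proposes): Bob can get 100 next round, worth 0.98 × 100 = 98 now. Alice offers 98 and keeps 100 − 98 = 2.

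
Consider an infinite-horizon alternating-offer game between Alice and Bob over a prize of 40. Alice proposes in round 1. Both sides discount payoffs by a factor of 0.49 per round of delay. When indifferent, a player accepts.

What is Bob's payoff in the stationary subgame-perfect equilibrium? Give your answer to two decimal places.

13.15

Let x be Alice's share when Alice proposes and y be Bob's share when Bob proposes.
Bob accepts iff offered ≥ 0.49·y, so x = 40 − 0.49y. Symmetrically y = 40 − 0.49x.
Substituting: x = 40 − 0.49(40 − 0.49x), giving x(1 − 0.49·0.49) = 40(1 − 0.49).
So x = 40 × 0.51 / 0.7599 ≈ 26.8456, and Bob receives 40 − x ≈ 13.1544.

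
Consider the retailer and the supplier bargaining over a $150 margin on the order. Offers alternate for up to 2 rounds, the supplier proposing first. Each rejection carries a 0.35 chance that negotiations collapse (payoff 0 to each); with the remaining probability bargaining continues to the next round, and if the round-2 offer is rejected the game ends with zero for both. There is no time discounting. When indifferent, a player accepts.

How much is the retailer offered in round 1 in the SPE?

97.5

Round 2 (the retailer proposes): rejection yields 0 for the supplier; the retailer offers 0 and keeps 150.
Round 1 (the supplier proposes): rejecting gives the retailer an expected 0.65 × 150 = 97.5; the supplier offers that and keeps 52.5.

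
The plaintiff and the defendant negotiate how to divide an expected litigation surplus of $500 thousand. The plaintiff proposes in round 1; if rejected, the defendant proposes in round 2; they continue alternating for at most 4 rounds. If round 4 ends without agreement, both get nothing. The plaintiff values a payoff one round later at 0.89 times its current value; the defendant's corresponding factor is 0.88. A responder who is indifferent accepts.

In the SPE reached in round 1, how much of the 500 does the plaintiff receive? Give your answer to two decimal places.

106.99

Solve by backward induction from round 4.
Round 4 (the defendant proposes): rejection yields 0 for the plaintiff; the defendant offers 0 and keeps 500.
Round 3 (the plaintiff proposes): the defendant can get 500 next round, worth 0.88 × 500 = 440 now; the plaintiff offers that and keeps 60.
Round 2 (the defendant proposes): the plaintiff can get 60 next round, worth 0.89 × 60 = 53.4 now, so the defendant offers 53.4, keeping 446.6.
Round 1 (the plaintiff proposes): the defendant can get 446.6 next round, worth 0.88 × 446.6 = 393.008 now. The plaintiff offers 393.008 and keeps 500 − 393.008 = 106.992.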